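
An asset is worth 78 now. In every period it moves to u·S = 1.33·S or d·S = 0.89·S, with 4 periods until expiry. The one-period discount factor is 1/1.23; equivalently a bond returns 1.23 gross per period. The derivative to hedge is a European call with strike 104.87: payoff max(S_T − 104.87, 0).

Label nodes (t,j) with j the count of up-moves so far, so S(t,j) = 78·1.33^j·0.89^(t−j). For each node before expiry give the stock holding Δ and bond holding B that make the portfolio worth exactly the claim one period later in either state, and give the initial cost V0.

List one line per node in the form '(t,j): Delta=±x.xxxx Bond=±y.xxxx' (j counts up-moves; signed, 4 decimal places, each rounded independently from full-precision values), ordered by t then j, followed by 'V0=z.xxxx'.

No-arbitrage ⇒ martingale measure with p* = (R−d)/(u−d) = 0.7727.
Payoff layer (t=4): V(4,0)=0.0000, V(4,1)=0.0000, V(4,2)=4.4194, V(4,3)=58.4501, V(4,4)=139.1926
  t=3,j=0: stock 54.9876 → up 73.1335 (V=0.0000), down 48.9389 (V=0.0000). Price 0.0000; hedge Δ=0.0000, bond B=0.0000.
  t=3,j=1: stock 82.1725 → up 109.2894 (V=4.4194), down 73.1335 (V=0.0000). Price 2.7764; hedge Δ=0.1222, bond B=-7.2676.
  t=3,j=2: stock 122.7970 → up 163.3201 (V=58.4501), down 109.2894 (V=4.4194). Price 37.5369; hedge Δ=1.0000, bond B=-85.2602.
  t=3,j=3: stock 183.5057 → up 244.0626 (V=139.1926), down 163.3201 (V=58.4501). Price 98.2455; hedge Δ=1.0000, bond B=-85.2602.
  t=2,j=0: stock 61.7838 → up 82.1725 (V=2.7764), down 54.9876 (V=0.0000). Price 1.7442; hedge Δ=0.1021, bond B=-4.5658.
  t=2,j=1: stock 92.3286 → up 122.7970 (V=37.5369), down 82.1725 (V=2.7764). Price 24.0949; hedge Δ=0.8557, bond B=-54.9062.
  t=2,j=2: stock 137.9742 → up 183.5057 (V=98.2455), down 122.7970 (V=37.5369). Price 68.6570; hedge Δ=1.0000, bond B=-69.3172.
  t=1,j=0: stock 69.4200 → up 92.3286 (V=24.0949), down 61.7838 (V=1.7442). Price 15.4595; hedge Δ=0.7317, bond B=-35.3375.
  t=1,j=1: stock 103.7400 → up 137.9742 (V=68.6570), down 92.3286 (V=24.0949). Price 47.5848; hedge Δ=0.9763, bond B=-53.6927.
  t=0,j=0: stock 78.0000 → up 103.7400 (V=47.5848), down 69.4200 (V=15.4595). Price 32.7509; hedge Δ=0.9360, bond B=-40.2610.
The time-0 hedge costs 32.7509, which is the no-arbitrage price.

(0,0): Delta=0.9360 Bond=-40.2610
(1,0): Delta=0.7317 Bond=-35.3375
(1,1): Delta=0.9763 Bond=-53.6927
(2,0): Delta=0.1021 Bond=-4.5658
(2,1): Delta=0.8557 Bond=-54.9062
(2,2): Delta=1.0000 Bond=-69.3172
(3,0): Delta=0.0000 Bond=0.0000
(3,1): Delta=0.1222 Bond=-7.2676
(3,2): Delta=1.0000 Bond=-85.2602
(3,3): Delta=1.0000 Bond=-85.2602
V0=32.7509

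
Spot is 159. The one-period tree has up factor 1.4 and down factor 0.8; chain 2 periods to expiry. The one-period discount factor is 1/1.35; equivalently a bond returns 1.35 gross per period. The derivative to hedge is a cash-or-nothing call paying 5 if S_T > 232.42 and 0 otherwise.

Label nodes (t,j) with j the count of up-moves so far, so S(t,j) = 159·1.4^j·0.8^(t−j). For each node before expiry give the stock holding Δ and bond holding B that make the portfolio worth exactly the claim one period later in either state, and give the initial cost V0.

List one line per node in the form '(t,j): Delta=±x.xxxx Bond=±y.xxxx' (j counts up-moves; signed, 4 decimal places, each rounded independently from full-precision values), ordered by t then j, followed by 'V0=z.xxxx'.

(0,0): Delta=0.0356 Bond=-3.3531
(1,0): Delta=0.0000 Bond=0.0000
(1,1): Delta=0.0374 Bond=-4.9383
V0=2.3053

The replicating-portfolio and risk-neutral prices coincide; use p* = (1.35−0.8)/(1.4−0.8) = 0.9167 for the latter.
Terminal values V(2,·): V(2,0)=0.0000, V(2,1)=0.0000, V(2,2)=5.0000
  t=1,j=0: stock 127.2000 → up 178.0800 (V=0.0000), down 101.7600 (V=0.0000). Price 0.0000; hedge Δ=0.0000, bond B=0.0000.
  t=1,j=1: stock 222.6000 → up 311.6400 (V=5.0000), down 178.0800 (V=0.0000). Price 3.3951; hedge Δ=0.0374, bond B=-4.9383.
  t=0,j=0: stock 159.0000 → up 222.6000 (V=3.3951), down 127.2000 (V=0.0000). Price 2.3053; hedge Δ=0.0356, bond B=-3.3531.
Each (Δ,B) replicates both successor values, so the strategy is self-financing and V0 is arbitrage-free.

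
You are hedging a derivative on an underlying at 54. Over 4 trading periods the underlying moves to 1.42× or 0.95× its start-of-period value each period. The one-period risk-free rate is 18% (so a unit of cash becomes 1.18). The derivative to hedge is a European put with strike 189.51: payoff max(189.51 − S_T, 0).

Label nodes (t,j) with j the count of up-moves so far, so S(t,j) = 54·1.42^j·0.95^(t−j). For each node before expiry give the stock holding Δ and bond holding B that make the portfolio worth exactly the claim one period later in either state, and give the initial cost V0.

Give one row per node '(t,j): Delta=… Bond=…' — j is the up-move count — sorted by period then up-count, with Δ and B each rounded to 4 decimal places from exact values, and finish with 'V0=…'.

(0,0): Delta=-0.9156 Bond=94.0761
(1,0): Delta=-1.0000 Bond=115.3416
(1,1): Delta=-0.8566 Bond=106.4897
(2,0): Delta=-1.0000 Bond=136.1031
(2,1): Delta=-1.0000 Bond=136.1031
(2,2): Delta=-0.7565 Bond=114.7583
(3,0): Delta=-1.0000 Bond=160.6017
(3,1): Delta=-1.0000 Bond=160.6017
(3,2): Delta=-1.0000 Bond=160.6017
(3,3): Delta=-0.5865 Bond=109.1329
V0=44.6359

No-arbitrage ⇒ martingale measure with p* = (R−d)/(u−d) = 0.4894.
Terminal payoffs: V(4,0)=145.5267, V(4,1)=123.7665, V(4,2)=91.2407, V(4,3)=42.6233, V(4,4)=0.0000
  t=3,j=0: stock 46.2982 → up 65.7435 (V=123.7665), down 43.9833 (V=145.5267). Price 114.3034; hedge Δ=-1.0000, bond B=160.6017.
  t=3,j=1: stock 69.2037 → up 98.2693 (V=91.2407), down 65.7435 (V=123.7665). Price 91.3980; hedge Δ=-1.0000, bond B=160.6017.
  t=3,j=2: stock 103.4413 → up 146.8867 (V=42.6233), down 98.2693 (V=91.2407). Price 57.1604; hedge Δ=-1.0000, bond B=160.6017.
  t=3,j=3: stock 154.6176 → up 219.5569 (V=0.0000), down 146.8867 (V=42.6233). Price 18.4450; hedge Δ=-0.5865, bond B=109.1329.
  t=2,j=0: stock 48.7350 → up 69.2037 (V=91.3980), down 46.2982 (V=114.3034). Price 87.3681; hedge Δ=-1.0000, bond B=136.1031.
  t=2,j=1: stock 72.8460 → up 103.4413 (V=57.1604), down 69.2037 (V=91.3980). Price 63.2571; hedge Δ=-1.0000, bond B=136.1031.
  t=2,j=2: stock 108.8856 → up 154.6176 (V=18.4450), down 103.4413 (V=57.1604). Price 32.3852; hedge Δ=-0.7565, bond B=114.7583.
  t=1,j=0: stock 51.3000 → up 72.8460 (V=63.2571), down 48.7350 (V=87.3681). Price 64.0416; hedge Δ=-1.0000, bond B=115.3416.
  t=1,j=1: stock 76.6800 → up 108.8856 (V=32.3852), down 72.8460 (V=63.2571). Price 40.8047; hedge Δ=-0.8566, bond B=106.4897.
  t=0,j=0: stock 54.0000 → up 76.6800 (V=40.8047), down 51.3000 (V=64.0416). Price 44.6359; hedge Δ=-0.9156, bond B=94.0761.
Root portfolio cost Δ·54+B reproduces V0=44.6359.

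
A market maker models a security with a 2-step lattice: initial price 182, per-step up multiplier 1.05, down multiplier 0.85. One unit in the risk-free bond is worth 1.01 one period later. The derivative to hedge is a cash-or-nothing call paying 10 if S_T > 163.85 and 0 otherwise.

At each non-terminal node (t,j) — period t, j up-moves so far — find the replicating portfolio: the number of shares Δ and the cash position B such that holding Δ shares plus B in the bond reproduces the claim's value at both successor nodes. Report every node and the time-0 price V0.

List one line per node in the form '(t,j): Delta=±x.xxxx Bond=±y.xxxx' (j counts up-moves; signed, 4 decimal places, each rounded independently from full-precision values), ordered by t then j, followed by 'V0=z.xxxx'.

(0,0): Delta=0.2176 Bond=-33.3301
(1,0): Delta=0.0000 Bond=0.0000
(1,1): Delta=0.2616 Bond=-42.0792
V0=6.2739

Risk-neutral probability p* = (R−d)/(u−d) = (1.01−0.85)/(1.05−0.85) = 0.8000.
Terminal values V(2,·): V(2,0)=0.0000, V(2,1)=0.0000, V(2,2)=10.0000
  t=1,j=0: stock 154.7000 → up 162.4350 (V=0.0000), down 131.4950 (V=0.0000). Price 0.0000; hedge Δ=0.0000, bond B=0.0000.
  t=1,j=1: stock 191.1000 → up 200.6550 (V=10.0000), down 162.4350 (V=0.0000). Price 7.9208; hedge Δ=0.2616, bond B=-42.0792.
  t=0,j=0: stock 182.0000 → up 191.1000 (V=7.9208), down 154.7000 (V=0.0000). Price 6.2739; hedge Δ=0.2176, bond B=-33.3301.
The time-0 hedge costs 6.2739, which is the no-arbitrage price.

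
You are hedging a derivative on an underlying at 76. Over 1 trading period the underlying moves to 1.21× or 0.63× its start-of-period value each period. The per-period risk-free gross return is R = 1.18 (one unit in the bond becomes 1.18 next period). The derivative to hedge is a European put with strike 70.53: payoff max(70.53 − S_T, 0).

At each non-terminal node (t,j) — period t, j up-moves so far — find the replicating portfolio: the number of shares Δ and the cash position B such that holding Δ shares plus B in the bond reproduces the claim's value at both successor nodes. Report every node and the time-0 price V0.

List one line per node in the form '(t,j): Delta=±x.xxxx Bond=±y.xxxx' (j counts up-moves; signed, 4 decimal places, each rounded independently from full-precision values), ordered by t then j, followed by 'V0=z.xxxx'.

Since d<R<u, set p* = (R−d)/(u−d) = 0.9483; price each node as the discounted p*-expectation of its children.
Terminal values V(1,·): V(1,0)=22.6500, V(1,1)=0.0000
(0,0): S=76.0000. Δ = (V_up−V_dn)/(S_up−S_dn) = (0.0000−22.6500)/(91.9600−47.8800) = -0.5138. V = [p*·0.0000 + (1−p*)·22.6500]/1.18 = 0.9928. B = V − Δ·S = 40.0446.
Each (Δ,B) replicates both successor values, so the strategy is self-financing and V0 is arbitrage-free.

(0,0): Delta=-0.5138 Bond=40.0446
V0=0.9928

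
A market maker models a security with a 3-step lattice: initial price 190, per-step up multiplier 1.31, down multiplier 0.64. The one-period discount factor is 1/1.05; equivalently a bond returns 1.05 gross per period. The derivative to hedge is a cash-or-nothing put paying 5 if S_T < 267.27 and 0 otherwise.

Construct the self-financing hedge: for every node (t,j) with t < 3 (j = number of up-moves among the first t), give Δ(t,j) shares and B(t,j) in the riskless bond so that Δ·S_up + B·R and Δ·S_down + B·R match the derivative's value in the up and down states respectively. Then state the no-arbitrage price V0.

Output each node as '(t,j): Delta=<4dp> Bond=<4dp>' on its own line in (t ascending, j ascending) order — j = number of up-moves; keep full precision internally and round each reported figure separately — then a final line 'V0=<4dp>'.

(0,0): Delta=-0.0133 Bond=5.8642
(1,0): Delta=0.0000 Bond=4.5351
(1,1): Delta=-0.0175 Bond=7.1861
(2,0): Delta=0.0000 Bond=4.7619
(2,1): Delta=0.0000 Bond=4.7619
(2,2): Delta=-0.0229 Bond=9.3106
V0=3.3294

No-arbitrage ⇒ martingale measure with p* = (R−d)/(u−d) = 0.6119.
Terminal payoffs: V(3,0)=5.0000, V(3,1)=5.0000, V(3,2)=5.0000, V(3,3)=0.0000
Node (2,0) S=77.8240: V=(p*·5.0000+(1−p*)·5.0000)/1.05=4.7619; Δ=(5.0000−5.0000)/(101.9494−49.8074)=0.0000; B=V−Δ·S=4.7619
Node (2,1) S=159.2960: V=(p*·5.0000+(1−p*)·5.0000)/1.05=4.7619; Δ=(5.0000−5.0000)/(208.6778−101.9494)=0.0000; B=V−Δ·S=4.7619
Node (2,2) S=326.0590: V=(p*·0.0000+(1−p*)·5.0000)/1.05=1.8479; Δ=(0.0000−5.0000)/(427.1373−208.6778)=-0.0229; B=V−Δ·S=9.3106
Node (1,0) S=121.6000: V=(p*·4.7619+(1−p*)·4.7619)/1.05=4.5351; Δ=(4.7619−4.7619)/(159.2960−77.8240)=0.0000; B=V−Δ·S=4.5351
Node (1,1) S=248.9000: V=(p*·1.8479+(1−p*)·4.7619)/1.05=2.8369; Δ=(1.8479−4.7619)/(326.0590−159.2960)=-0.0175; B=V−Δ·S=7.1861
Node (0,0) S=190.0000: V=(p*·2.8369+(1−p*)·4.5351)/1.05=3.3294; Δ=(2.8369−4.5351)/(248.9000−121.6000)=-0.0133; B=V−Δ·S=5.8642
Self-financing check: at every node Δ·S+B equals the discounted successor values.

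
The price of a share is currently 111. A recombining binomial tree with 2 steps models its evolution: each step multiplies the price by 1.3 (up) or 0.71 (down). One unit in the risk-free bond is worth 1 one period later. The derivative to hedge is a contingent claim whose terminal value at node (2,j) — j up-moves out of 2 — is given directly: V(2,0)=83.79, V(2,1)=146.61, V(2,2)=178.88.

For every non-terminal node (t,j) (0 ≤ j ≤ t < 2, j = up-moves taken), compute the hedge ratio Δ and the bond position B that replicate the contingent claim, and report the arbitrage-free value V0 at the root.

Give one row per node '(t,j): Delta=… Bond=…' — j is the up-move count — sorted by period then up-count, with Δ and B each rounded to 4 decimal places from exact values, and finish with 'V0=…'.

(0,0): Delta=0.7299 Bond=57.1409
(1,0): Delta=1.3510 Bond=8.1931
(1,1): Delta=0.3790 Bond=107.7766
V0=138.1645

The replicating-portfolio and risk-neutral prices coincide; use p* = (1−0.71)/(1.3−0.71) = 0.4915 for the latter.
Payoff layer (t=2): V(2,0)=83.7900, V(2,1)=146.6100, V(2,2)=178.8800
(1,0): S=78.8100. Δ = (V_up−V_dn)/(S_up−S_dn) = (146.6100−83.7900)/(102.4530−55.9551) = 1.3510. V = [p*·146.6100 + (1−p*)·83.7900]/1 = 114.6676. B = V − Δ·S = 8.1931.
(1,1): S=144.3000. Δ = (V_up−V_dn)/(S_up−S_dn) = (178.8800−146.6100)/(187.5900−102.4530) = 0.3790. V = [p*·178.8800 + (1−p*)·146.6100]/1 = 162.4715. B = V − Δ·S = 107.7766.
(0,0): S=111.0000. Δ = (V_up−V_dn)/(S_up−S_dn) = (162.4715−114.6676)/(144.3000−78.8100) = 0.7299. V = [p*·162.4715 + (1−p*)·114.6676]/1 = 138.1645. B = V − Δ·S = 57.1409.
Root portfolio cost Δ·111+B reproduces V0=138.1645.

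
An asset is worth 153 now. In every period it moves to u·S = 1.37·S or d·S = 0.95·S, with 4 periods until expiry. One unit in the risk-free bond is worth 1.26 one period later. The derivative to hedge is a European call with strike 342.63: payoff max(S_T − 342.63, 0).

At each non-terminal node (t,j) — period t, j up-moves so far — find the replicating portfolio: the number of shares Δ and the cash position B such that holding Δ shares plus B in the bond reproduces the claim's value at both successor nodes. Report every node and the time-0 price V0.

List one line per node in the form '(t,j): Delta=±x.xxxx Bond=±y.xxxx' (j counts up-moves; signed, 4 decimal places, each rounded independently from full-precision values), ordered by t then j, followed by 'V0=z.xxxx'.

The replicating-portfolio and risk-neutral prices coincide; use p* = (1.26−0.95)/(1.37−0.95) = 0.7381 for the latter.
Payoff layer (t=4): V(4,0)=0.0000, V(4,1)=0.0000, V(4,2)=0.0000, V(4,3)=31.1162, V(4,4)=196.3513
(3,0): S=131.1784. Δ = (V_up−V_dn)/(S_up−S_dn) = (0.0000−0.0000)/(179.7144−124.6195) = 0.0000. V = [p*·0.0000 + (1−p*)·0.0000]/1.26 = 0.0000. B = V − Δ·S = 0.0000.
(3,1): S=189.1730. Δ = (V_up−V_dn)/(S_up−S_dn) = (0.0000−0.0000)/(259.1670−179.7144) = 0.0000. V = [p*·0.0000 + (1−p*)·0.0000]/1.26 = 0.0000. B = V − Δ·S = 0.0000.
(3,2): S=272.8074. Δ = (V_up−V_dn)/(S_up−S_dn) = (31.1162−0.0000)/(373.7462−259.1670) = 0.2716. V = [p*·31.1162 + (1−p*)·0.0000]/1.26 = 18.2275. B = V − Δ·S = -55.8586.
(3,3): S=393.4170. Δ = (V_up−V_dn)/(S_up−S_dn) = (196.3513−31.1162)/(538.9813−373.7462) = 1.0000. V = [p*·196.3513 + (1−p*)·31.1162]/1.26 = 121.4884. B = V − Δ·S = -271.9286.
(2,0): S=138.0825. Δ = (V_up−V_dn)/(S_up−S_dn) = (0.0000−0.0000)/(189.1730−131.1784) = 0.0000. V = [p*·0.0000 + (1−p*)·0.0000]/1.26 = 0.0000. B = V − Δ·S = 0.0000.
(2,1): S=199.1295. Δ = (V_up−V_dn)/(S_up−S_dn) = (18.2275−0.0000)/(272.8074−189.1730) = 0.2179. V = [p*·18.2275 + (1−p*)·0.0000]/1.26 = 10.6775. B = V − Δ·S = -32.7214.
(2,2): S=287.1657. Δ = (V_up−V_dn)/(S_up−S_dn) = (121.4884−18.2275)/(393.4170−272.8074) = 0.8562. V = [p*·121.4884 + (1−p*)·18.2275]/1.26 = 74.9555. B = V − Δ·S = -170.9038.
(1,0): S=145.3500. Δ = (V_up−V_dn)/(S_up−S_dn) = (10.6775−0.0000)/(199.1295−138.0825) = 0.1749. V = [p*·10.6775 + (1−p*)·0.0000]/1.26 = 6.2548. B = V − Δ·S = -19.1679.
(1,1): S=209.6100. Δ = (V_up−V_dn)/(S_up−S_dn) = (74.9555−10.6775)/(287.1657−199.1295) = 0.7301. V = [p*·74.9555 + (1−p*)·10.6775]/1.26 = 46.1276. B = V − Δ·S = -106.9152.
(0,0): S=153.0000. Δ = (V_up−V_dn)/(S_up−S_dn) = (46.1276−6.2548)/(209.6100−145.3500) = 0.6205. V = [p*·46.1276 + (1−p*)·6.2548]/1.26 = 28.3212. B = V − Δ·S = -66.6141.
Root portfolio cost Δ·153+B reproduces V0=28.3212.

(0,0): Delta=0.6205 Bond=-66.6141
(1,0): Delta=0.1749 Bond=-19.1679
(1,1): Delta=0.7301 Bond=-106.9152
(2,0): Delta=0.0000 Bond=0.0000
(2,1): Delta=0.2179 Bond=-32.7214
(2,2): Delta=0.8562 Bond=-170.9038
(3,0): Delta=0.0000 Bond=0.0000
(3,1): Delta=0.0000 Bond=0.0000
(3,2): Delta=0.2716 Bond=-55.8586
(3,3): Delta=1.0000 Bond=-271.9286
V0=28.3212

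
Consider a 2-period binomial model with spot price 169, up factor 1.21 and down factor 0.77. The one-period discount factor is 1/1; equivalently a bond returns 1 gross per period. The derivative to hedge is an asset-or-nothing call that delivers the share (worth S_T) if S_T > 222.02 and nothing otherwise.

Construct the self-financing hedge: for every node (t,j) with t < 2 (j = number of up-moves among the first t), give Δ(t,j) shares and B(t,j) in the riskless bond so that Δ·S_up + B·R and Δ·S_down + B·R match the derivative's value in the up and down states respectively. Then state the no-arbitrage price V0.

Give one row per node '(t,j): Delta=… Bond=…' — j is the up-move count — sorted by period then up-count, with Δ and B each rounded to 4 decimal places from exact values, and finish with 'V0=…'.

Under the risk-neutral measure, an up-move has probability p* = (R−d)/(u−d) = 0.5227 and values discount at R = 1.
Terminal payoffs: V(2,0)=0.0000, V(2,1)=0.0000, V(2,2)=247.4329
(1,0): S=130.1300. Δ = (V_up−V_dn)/(S_up−S_dn) = (0.0000−0.0000)/(157.4573−100.2001) = 0.0000. V = [p*·0.0000 + (1−p*)·0.0000]/1 = 0.0000. B = V − Δ·S = 0.0000.
(1,1): S=204.4900. Δ = (V_up−V_dn)/(S_up−S_dn) = (247.4329−0.0000)/(247.4329−157.4573) = 2.7500. V = [p*·247.4329 + (1−p*)·0.0000]/1 = 129.3399. B = V − Δ·S = -433.0076.
(0,0): S=169.0000. Δ = (V_up−V_dn)/(S_up−S_dn) = (129.3399−0.0000)/(204.4900−130.1300) = 1.7394. V = [p*·129.3399 + (1−p*)·0.0000]/1 = 67.6095. B = V − Δ·S = -226.3449.
Check: Δ(0,0)·S0 + B(0,0) = 67.6095 = V0.

(0,0): Delta=1.7394 Bond=-226.3449
(1,0): Delta=0.0000 Bond=0.0000
(1,1): Delta=2.7500 Bond=-433.0076
V0=67.6095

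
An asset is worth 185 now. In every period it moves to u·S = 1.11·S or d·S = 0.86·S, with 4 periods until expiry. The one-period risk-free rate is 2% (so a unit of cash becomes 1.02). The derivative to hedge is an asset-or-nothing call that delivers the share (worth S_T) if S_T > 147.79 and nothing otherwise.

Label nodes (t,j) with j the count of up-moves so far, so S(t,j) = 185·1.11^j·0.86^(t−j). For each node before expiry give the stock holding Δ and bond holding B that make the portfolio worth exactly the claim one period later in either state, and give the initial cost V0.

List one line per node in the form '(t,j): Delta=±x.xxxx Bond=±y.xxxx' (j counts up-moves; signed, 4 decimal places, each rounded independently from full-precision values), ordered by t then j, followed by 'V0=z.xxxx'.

(0,0): Delta=1.6342 Bond=-133.3149
(1,0): Delta=2.3623 Bond=-251.8170
(1,1): Delta=1.3169 Bond=-70.8235
(2,0): Delta=3.0923 Bond=-356.7407
(2,1): Delta=2.0441 Bond=-200.6666
(2,2): Delta=1.0000 Bond=0.0000
(3,0): Delta=0.0000 Bond=0.0000
(3,1): Delta=4.4400 Bond=-568.5555
(3,2): Delta=1.0000 Bond=0.0000
(3,3): Delta=1.0000 Bond=0.0000
V0=169.0173

Risk-neutral probability p* = (R−d)/(u−d) = (1.02−0.86)/(1.11−0.86) = 0.6400.
Payoff layer (t=4): V(4,0)=0.0000, V(4,1)=0.0000, V(4,2)=168.5833, V(4,3)=217.5901, V(4,4)=280.8430
Node (3,0) S=117.6704: V=(p*·0.0000+(1−p*)·0.0000)/1.02=0.0000; Δ=(0.0000−0.0000)/(130.6141−101.1965)=0.0000; B=V−Δ·S=0.0000
Node (3,1) S=151.8769: V=(p*·168.5833+(1−p*)·0.0000)/1.02=105.7778; Δ=(168.5833−0.0000)/(168.5833−130.6141)=4.4400; B=V−Δ·S=-568.5555
Node (3,2) S=196.0271: V=(p*·217.5901+(1−p*)·168.5833)/1.02=196.0271; Δ=(217.5901−168.5833)/(217.5901−168.5833)=1.0000; B=V−Δ·S=0.0000
Node (3,3) S=253.0117: V=(p*·280.8430+(1−p*)·217.5901)/1.02=253.0117; Δ=(280.8430−217.5901)/(280.8430−217.5901)=1.0000; B=V−Δ·S=0.0000
Node (2,0) S=136.8260: V=(p*·105.7778+(1−p*)·0.0000)/1.02=66.3704; Δ=(105.7778−0.0000)/(151.8769−117.6704)=3.0923; B=V−Δ·S=-356.7407
Node (2,1) S=176.6010: V=(p*·196.0271+(1−p*)·105.7778)/1.02=160.3307; Δ=(196.0271−105.7778)/(196.0271−151.8769)=2.0441; B=V−Δ·S=-200.6666
Node (2,2) S=227.9385: V=(p*·253.0117+(1−p*)·196.0271)/1.02=227.9385; Δ=(253.0117−196.0271)/(253.0117−196.0271)=1.0000; B=V−Δ·S=0.0000
Node (1,0) S=159.1000: V=(p*·160.3307+(1−p*)·66.3704)/1.02=124.0245; Δ=(160.3307−66.3704)/(176.6010−136.8260)=2.3623; B=V−Δ·S=-251.8170
Node (1,1) S=205.3500: V=(p*·227.9385+(1−p*)·160.3307)/1.02=199.6076; Δ=(227.9385−160.3307)/(227.9385−176.6010)=1.3169; B=V−Δ·S=-70.8235
Node (0,0) S=185.0000: V=(p*·199.6076+(1−p*)·124.0245)/1.02=169.0173; Δ=(199.6076−124.0245)/(205.3500−159.1000)=1.6342; B=V−Δ·S=-133.3149
The time-0 hedge costs 169.0173, which is the no-arbitrage price.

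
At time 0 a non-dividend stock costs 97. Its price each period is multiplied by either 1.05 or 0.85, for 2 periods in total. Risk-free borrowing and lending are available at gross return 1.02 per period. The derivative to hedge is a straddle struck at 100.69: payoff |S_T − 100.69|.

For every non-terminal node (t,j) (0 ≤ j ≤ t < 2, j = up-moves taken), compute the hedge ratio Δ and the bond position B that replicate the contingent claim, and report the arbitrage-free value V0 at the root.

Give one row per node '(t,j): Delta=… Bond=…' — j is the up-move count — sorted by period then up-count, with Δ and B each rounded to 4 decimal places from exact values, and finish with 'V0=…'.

(0,0): Delta=-0.4628 Bond=53.3599
(1,0): Delta=-1.0000 Bond=98.7157
(1,1): Delta=-0.3861 Bond=46.6115
V0=8.4641

Risk-neutral probability p* = (R−d)/(u−d) = (1.02−0.85)/(1.05−0.85) = 0.8500.
Terminal values V(2,·): V(2,0)=30.6075, V(2,1)=14.1175, V(2,2)=6.2525
(1,0): S=82.4500. Δ = (V_up−V_dn)/(S_up−S_dn) = (14.1175−30.6075)/(86.5725−70.0825) = -1.0000. V = [p*·14.1175 + (1−p*)·30.6075]/1.02 = 16.2657. B = V − Δ·S = 98.7157.
(1,1): S=101.8500. Δ = (V_up−V_dn)/(S_up−S_dn) = (6.2525−14.1175)/(106.9425−86.5725) = -0.3861. V = [p*·6.2525 + (1−p*)·14.1175]/1.02 = 7.2865. B = V − Δ·S = 46.6115.
(0,0): S=97.0000. Δ = (V_up−V_dn)/(S_up−S_dn) = (7.2865−16.2657)/(101.8500−82.4500) = -0.4628. V = [p*·7.2865 + (1−p*)·16.2657]/1.02 = 8.4641. B = V − Δ·S = 53.3599.
Self-financing check: at every node Δ·S+B equals the discounted successor values.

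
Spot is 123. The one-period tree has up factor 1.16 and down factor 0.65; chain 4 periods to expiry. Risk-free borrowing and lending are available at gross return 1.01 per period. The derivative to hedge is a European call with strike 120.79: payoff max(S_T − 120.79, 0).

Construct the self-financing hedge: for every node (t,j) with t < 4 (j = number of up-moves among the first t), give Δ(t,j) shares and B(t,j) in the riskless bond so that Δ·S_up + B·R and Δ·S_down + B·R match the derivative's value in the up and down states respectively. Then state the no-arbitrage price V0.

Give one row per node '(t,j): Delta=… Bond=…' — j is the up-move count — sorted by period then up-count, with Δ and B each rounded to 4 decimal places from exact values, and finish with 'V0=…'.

Since d<R<u, set p* = (R−d)/(u−d) = 0.7059; price each node as the discounted p*-expectation of its children.
At expiry t=4: V(4,0)=0.0000, V(4,1)=0.0000, V(4,2)=0.0000, V(4,3)=4.0036, V(4,4)=101.9186
(3,0): S=33.7789. Δ = (V_up−V_dn)/(S_up−S_dn) = (0.0000−0.0000)/(39.1835−21.9563) = 0.0000. V = [p*·0.0000 + (1−p*)·0.0000]/1.01 = 0.0000. B = V − Δ·S = 0.0000.
(3,1): S=60.2823. Δ = (V_up−V_dn)/(S_up−S_dn) = (0.0000−0.0000)/(69.9275−39.1835) = 0.0000. V = [p*·0.0000 + (1−p*)·0.0000]/1.01 = 0.0000. B = V − Δ·S = 0.0000.
(3,2): S=107.5807. Δ = (V_up−V_dn)/(S_up−S_dn) = (4.0036−0.0000)/(124.7936−69.9275) = 0.0730. V = [p*·4.0036 + (1−p*)·0.0000]/1.01 = 2.7981. B = V − Δ·S = -5.0522.
(3,3): S=191.9902. Δ = (V_up−V_dn)/(S_up−S_dn) = (101.9186−4.0036)/(222.7086−124.7936) = 1.0000. V = [p*·101.9186 + (1−p*)·4.0036]/1.01 = 72.3961. B = V − Δ·S = -119.5941.
(2,0): S=51.9675. Δ = (V_up−V_dn)/(S_up−S_dn) = (0.0000−0.0000)/(60.2823−33.7789) = 0.0000. V = [p*·0.0000 + (1−p*)·0.0000]/1.01 = 0.0000. B = V − Δ·S = 0.0000.
(2,1): S=92.7420. Δ = (V_up−V_dn)/(S_up−S_dn) = (2.7981−0.0000)/(107.5807−60.2823) = 0.0592. V = [p*·2.7981 + (1−p*)·0.0000]/1.01 = 1.9556. B = V − Δ·S = -3.5309.
(2,2): S=165.5088. Δ = (V_up−V_dn)/(S_up−S_dn) = (72.3961−2.7981)/(191.9902−107.5807) = 0.8245. V = [p*·72.3961 + (1−p*)·2.7981]/1.01 = 51.4120. B = V − Δ·S = -85.0547.
(1,0): S=79.9500. Δ = (V_up−V_dn)/(S_up−S_dn) = (1.9556−0.0000)/(92.7420−51.9675) = 0.0480. V = [p*·1.9556 + (1−p*)·0.0000]/1.01 = 1.3667. B = V − Δ·S = -2.4677.
(1,1): S=142.6800. Δ = (V_up−V_dn)/(S_up−S_dn) = (51.4120−1.9556)/(165.5088−92.7420) = 0.6797. V = [p*·51.4120 + (1−p*)·1.9556]/1.01 = 36.5010. B = V − Δ·S = -60.4724.
(0,0): S=123.0000. Δ = (V_up−V_dn)/(S_up−S_dn) = (36.5010−1.3667)/(142.6800−79.9500) = 0.5601. V = [p*·36.5010 + (1−p*)·1.3667]/1.01 = 25.9083. B = V − Δ·S = -42.9824.
The time-0 hedge costs 25.9083, which is the no-arbitrage price.

(0,0): Delta=0.5601 Bond=-42.9824
(1,0): Delta=0.0480 Bond=-2.4677
(1,1): Delta=0.6797 Bond=-60.4724
(2,0): Delta=0.0000 Bond=0.0000
(2,1): Delta=0.0592 Bond=-3.5309
(2,2): Delta=0.8245 Bond=-85.0547
(3,0): Delta=0.0000 Bond=0.0000
(3,1): Delta=0.0000 Bond=0.0000
(3,2): Delta=0.0730 Bond=-5.0522
(3,3): Delta=1.0000 Bond=-119.5941
V0=25.9083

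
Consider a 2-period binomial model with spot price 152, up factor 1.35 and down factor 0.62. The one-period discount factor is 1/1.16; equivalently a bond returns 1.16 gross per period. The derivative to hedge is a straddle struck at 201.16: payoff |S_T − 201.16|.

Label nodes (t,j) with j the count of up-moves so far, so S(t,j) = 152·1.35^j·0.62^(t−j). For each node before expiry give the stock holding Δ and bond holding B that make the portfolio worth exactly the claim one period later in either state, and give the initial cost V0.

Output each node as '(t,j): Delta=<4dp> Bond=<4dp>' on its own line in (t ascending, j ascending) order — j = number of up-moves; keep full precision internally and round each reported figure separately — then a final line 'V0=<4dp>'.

(0,0): Delta=-0.1281 Bond=78.6566
(1,0): Delta=-1.0000 Bond=173.4138
(1,1): Delta=0.0128 Bond=62.3292
V0=59.1923

Risk-neutral probability p* = (R−d)/(u−d) = (1.16−0.62)/(1.35−0.62) = 0.7397.
Terminal values V(2,·): V(2,0)=142.7312, V(2,1)=73.9360, V(2,2)=75.8600
(1,0): S=94.2400. Δ = (V_up−V_dn)/(S_up−S_dn) = (73.9360−142.7312)/(127.2240−58.4288) = -1.0000. V = [p*·73.9360 + (1−p*)·142.7312]/1.16 = 79.1738. B = V − Δ·S = 173.4138.
(1,1): S=205.2000. Δ = (V_up−V_dn)/(S_up−S_dn) = (75.8600−73.9360)/(277.0200−127.2240) = 0.0128. V = [p*·75.8600 + (1−p*)·73.9360]/1.16 = 64.9649. B = V − Δ·S = 62.3292.
(0,0): S=152.0000. Δ = (V_up−V_dn)/(S_up−S_dn) = (64.9649−79.1738)/(205.2000−94.2400) = -0.1281. V = [p*·64.9649 + (1−p*)·79.1738]/1.16 = 59.1923. B = V − Δ·S = 78.6566.
Check: Δ(0,0)·S0 + B(0,0) = 59.1923 = V0.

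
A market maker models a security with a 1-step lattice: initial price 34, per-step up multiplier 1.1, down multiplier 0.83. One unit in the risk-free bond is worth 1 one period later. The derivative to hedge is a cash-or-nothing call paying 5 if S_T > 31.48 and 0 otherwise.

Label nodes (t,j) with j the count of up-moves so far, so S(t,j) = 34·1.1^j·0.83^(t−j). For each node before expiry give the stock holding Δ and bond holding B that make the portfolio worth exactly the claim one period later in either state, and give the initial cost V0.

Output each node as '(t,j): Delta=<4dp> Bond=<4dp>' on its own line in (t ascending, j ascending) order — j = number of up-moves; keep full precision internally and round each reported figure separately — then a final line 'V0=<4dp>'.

No-arbitrage ⇒ martingale measure with p* = (R−d)/(u−d) = 0.6296.
Terminal values V(1,·): V(1,0)=0.0000, V(1,1)=5.0000
(0,0): S=34.0000. Δ = (V_up−V_dn)/(S_up−S_dn) = (5.0000−0.0000)/(37.4000−28.2200) = 0.5447. V = [p*·5.0000 + (1−p*)·0.0000]/1 = 3.1481. B = V − Δ·S = -15.3704.
The time-0 hedge costs 3.1481, which is the no-arbitrage price.

(0,0): Delta=0.5447 Bond=-15.3704
V0=3.1481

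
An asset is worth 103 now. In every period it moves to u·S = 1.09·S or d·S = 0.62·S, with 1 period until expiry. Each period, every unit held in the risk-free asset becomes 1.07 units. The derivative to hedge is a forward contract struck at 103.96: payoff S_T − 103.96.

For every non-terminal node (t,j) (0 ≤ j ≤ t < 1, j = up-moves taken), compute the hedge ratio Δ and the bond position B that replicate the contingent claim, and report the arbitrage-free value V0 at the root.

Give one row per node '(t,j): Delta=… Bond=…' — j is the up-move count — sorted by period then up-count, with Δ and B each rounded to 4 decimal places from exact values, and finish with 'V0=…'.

Risk-neutral probability p* = (R−d)/(u−d) = (1.07−0.62)/(1.09−0.62) = 0.9574.
Terminal values V(1,·): V(1,0)=-40.1000, V(1,1)=8.3100
(0,0): S=103.0000. Δ = (V_up−V_dn)/(S_up−S_dn) = (8.3100−-40.1000)/(112.2700−63.8600) = 1.0000. V = [p*·8.3100 + (1−p*)·-40.1000]/1.07 = 5.8411. B = V − Δ·S = -97.1589.
Check: Δ(0,0)·S0 + B(0,0) = 5.8411 = V0.

(0,0): Delta=1.0000 Bond=-97.1589
V0=5.8411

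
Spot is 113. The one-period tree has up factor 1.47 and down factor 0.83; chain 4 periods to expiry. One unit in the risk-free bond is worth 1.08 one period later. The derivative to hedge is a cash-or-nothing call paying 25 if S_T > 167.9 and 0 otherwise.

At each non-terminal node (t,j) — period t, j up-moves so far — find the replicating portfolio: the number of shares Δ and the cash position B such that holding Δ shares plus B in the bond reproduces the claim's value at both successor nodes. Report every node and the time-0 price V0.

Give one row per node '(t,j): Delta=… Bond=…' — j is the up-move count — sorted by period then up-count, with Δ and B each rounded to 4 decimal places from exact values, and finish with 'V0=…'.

Risk-neutral probability p* = (R−d)/(u−d) = (1.08−0.83)/(1.47−0.83) = 0.3906.
At expiry t=4: V(4,0)=0.0000, V(4,1)=0.0000, V(4,2)=25.0000, V(4,3)=25.0000, V(4,4)=25.0000
  t=3,j=0: stock 64.6119 → up 94.9795 (V=0.0000), down 53.6279 (V=0.0000). Price 0.0000; hedge Δ=0.0000, bond B=0.0000.
  t=3,j=1: stock 114.4332 → up 168.2168 (V=25.0000), down 94.9795 (V=0.0000). Price 9.0422; hedge Δ=0.3414, bond B=-30.0203.
  t=3,j=2: stock 202.6708 → up 297.9261 (V=25.0000), down 168.2168 (V=25.0000). Price 23.1481; hedge Δ=0.0000, bond B=23.1481.
  t=3,j=3: stock 358.9471 → up 527.6522 (V=25.0000), down 297.9261 (V=25.0000). Price 23.1481; hedge Δ=0.0000, bond B=23.1481.
  t=2,j=0: stock 77.8457 → up 114.4332 (V=9.0422), down 64.6119 (V=0.0000). Price 3.2705; hedge Δ=0.1815, bond B=-10.8580.
  t=2,j=1: stock 137.8713 → up 202.6708 (V=23.1481), down 114.4332 (V=9.0422). Price 13.4744; hedge Δ=0.1599, bond B=-8.5661.
  t=2,j=2: stock 244.1817 → up 358.9471 (V=23.1481), down 202.6708 (V=23.1481). Price 21.4335; hedge Δ=0.0000, bond B=21.4335.
  t=1,j=0: stock 93.7900 → up 137.8713 (V=13.4744), down 77.8457 (V=3.2705). Price 6.7189; hedge Δ=0.1700, bond B=-9.2247.
  t=1,j=1: stock 166.1100 → up 244.1817 (V=21.4335), down 137.8713 (V=13.4744). Price 15.3550; hedge Δ=0.0749, bond B=2.9190.
  t=0,j=0: stock 113.0000 → up 166.1100 (V=15.3550), down 93.7900 (V=6.7189). Price 9.3448; hedge Δ=0.1194, bond B=-4.1492.
Self-financing check: at every node Δ·S+B equals the discounted successor values.

(0,0): Delta=0.1194 Bond=-4.1492
(1,0): Delta=0.1700 Bond=-9.2247
(1,1): Delta=0.0749 Bond=2.9190
(2,0): Delta=0.1815 Bond=-10.8580
(2,1): Delta=0.1599 Bond=-8.5661
(2,2): Delta=0.0000 Bond=21.4335
(3,0): Delta=0.0000 Bond=0.0000
(3,1): Delta=0.3414 Bond=-30.0203
(3,2): Delta=0.0000 Bond=23.1481
(3,3): Delta=0.0000 Bond=23.1481
V0=9.3448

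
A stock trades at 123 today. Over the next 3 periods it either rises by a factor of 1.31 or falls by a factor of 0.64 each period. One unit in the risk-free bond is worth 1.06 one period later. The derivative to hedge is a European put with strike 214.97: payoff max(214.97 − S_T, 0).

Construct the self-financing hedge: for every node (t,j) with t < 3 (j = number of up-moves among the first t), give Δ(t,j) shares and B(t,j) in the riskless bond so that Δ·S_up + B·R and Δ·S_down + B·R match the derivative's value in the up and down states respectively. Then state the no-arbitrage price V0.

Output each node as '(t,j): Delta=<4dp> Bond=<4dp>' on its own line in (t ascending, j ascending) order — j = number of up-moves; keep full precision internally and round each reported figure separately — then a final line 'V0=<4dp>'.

(0,0): Delta=-0.7388 Bond=161.0961
(1,0): Delta=-1.0000 Bond=191.3225
(1,1): Delta=-0.6629 Bond=158.5234
(2,0): Delta=-1.0000 Bond=202.8019
(2,1): Delta=-1.0000 Bond=202.8019
(2,2): Delta=-0.5648 Bond=147.3402
V0=70.2221

Risk-neutral probability p* = (R−d)/(u−d) = (1.06−0.64)/(1.31−0.64) = 0.6269.
At expiry t=3: V(3,0)=182.7263, V(3,1)=148.9712, V(3,2)=79.8786, V(3,3)=0.0000
(2,0): S=50.3808. Δ = (V_up−V_dn)/(S_up−S_dn) = (148.9712−182.7263)/(65.9988−32.2437) = -1.0000. V = [p*·148.9712 + (1−p*)·182.7263]/1.06 = 152.4211. B = V − Δ·S = 202.8019.
(2,1): S=103.1232. Δ = (V_up−V_dn)/(S_up−S_dn) = (79.8786−148.9712)/(135.0914−65.9988) = -1.0000. V = [p*·79.8786 + (1−p*)·148.9712]/1.06 = 99.6787. B = V − Δ·S = 202.8019.
(2,2): S=211.0803. Δ = (V_up−V_dn)/(S_up−S_dn) = (0.0000−79.8786)/(276.5152−135.0914) = -0.5648. V = [p*·0.0000 + (1−p*)·79.8786]/1.06 = 28.1183. B = V − Δ·S = 147.3402.
(1,0): S=78.7200. Δ = (V_up−V_dn)/(S_up−S_dn) = (99.6787−152.4211)/(103.1232−50.3808) = -1.0000. V = [p*·99.6787 + (1−p*)·152.4211]/1.06 = 112.6025. B = V − Δ·S = 191.3225.
(1,1): S=161.1300. Δ = (V_up−V_dn)/(S_up−S_dn) = (28.1183−99.6787)/(211.0803−103.1232) = -0.6629. V = [p*·28.1183 + (1−p*)·99.6787]/1.06 = 51.7170. B = V − Δ·S = 158.5234.
(0,0): S=123.0000. Δ = (V_up−V_dn)/(S_up−S_dn) = (51.7170−112.6025)/(161.1300−78.7200) = -0.7388. V = [p*·51.7170 + (1−p*)·112.6025]/1.06 = 70.2221. B = V − Δ·S = 161.0961.
Self-financing check: at every node Δ·S+B equals the discounted successor values.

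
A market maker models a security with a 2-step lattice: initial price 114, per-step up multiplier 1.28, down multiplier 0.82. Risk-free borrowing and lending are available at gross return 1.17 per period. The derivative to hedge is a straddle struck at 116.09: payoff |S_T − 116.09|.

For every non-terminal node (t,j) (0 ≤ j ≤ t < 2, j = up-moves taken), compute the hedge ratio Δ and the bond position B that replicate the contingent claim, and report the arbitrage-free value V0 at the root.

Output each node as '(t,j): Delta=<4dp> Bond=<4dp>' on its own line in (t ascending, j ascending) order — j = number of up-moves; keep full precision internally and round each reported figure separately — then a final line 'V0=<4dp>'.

The replicating-portfolio and risk-neutral prices coincide; use p* = (1.17−0.82)/(1.28−0.82) = 0.7609 for the latter.
Terminal values V(2,·): V(2,0)=39.4364, V(2,1)=3.5644, V(2,2)=70.6876
(1,0): S=93.4800. Δ = (V_up−V_dn)/(S_up−S_dn) = (3.5644−39.4364)/(119.6544−76.6536) = -0.8342. V = [p*·3.5644 + (1−p*)·39.4364]/1.17 = 10.3782. B = V − Δ·S = 88.3608.
(1,1): S=145.9200. Δ = (V_up−V_dn)/(S_up−S_dn) = (70.6876−3.5644)/(186.7776−119.6544) = 1.0000. V = [p*·70.6876 + (1−p*)·3.5644]/1.17 = 46.6978. B = V − Δ·S = -99.2222.
(0,0): S=114.0000. Δ = (V_up−V_dn)/(S_up−S_dn) = (46.6978−10.3782)/(145.9200−93.4800) = 0.6926. V = [p*·46.6978 + (1−p*)·10.3782]/1.17 = 32.4895. B = V − Δ·S = -46.4662.
Check: Δ(0,0)·S0 + B(0,0) = 32.4895 = V0.

(0,0): Delta=0.6926 Bond=-46.4662
(1,0): Delta=-0.8342 Bond=88.3608
(1,1): Delta=1.0000 Bond=-99.2222
V0=32.4895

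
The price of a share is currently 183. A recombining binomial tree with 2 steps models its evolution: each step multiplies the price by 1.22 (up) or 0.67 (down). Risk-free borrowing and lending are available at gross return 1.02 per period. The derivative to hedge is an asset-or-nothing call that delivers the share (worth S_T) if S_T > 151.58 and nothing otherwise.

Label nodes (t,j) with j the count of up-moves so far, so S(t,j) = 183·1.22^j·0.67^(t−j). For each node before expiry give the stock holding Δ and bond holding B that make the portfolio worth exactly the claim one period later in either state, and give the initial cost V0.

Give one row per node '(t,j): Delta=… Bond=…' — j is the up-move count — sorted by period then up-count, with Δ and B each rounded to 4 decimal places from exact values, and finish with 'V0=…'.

Under the risk-neutral measure, an up-move has probability p* = (R−d)/(u−d) = 0.6364 and values discount at R = 1.02.
At expiry t=2: V(2,0)=0.0000, V(2,1)=0.0000, V(2,2)=272.3772
  t=1,j=0: stock 122.6100 → up 149.5842 (V=0.0000), down 82.1487 (V=0.0000). Price 0.0000; hedge Δ=0.0000, bond B=0.0000.
  t=1,j=1: stock 223.2600 → up 272.3772 (V=272.3772), down 149.5842 (V=0.0000). Price 169.9323; hedge Δ=2.2182, bond B=-325.2990.
  t=0,j=0: stock 183.0000 → up 223.2600 (V=169.9323), down 122.6100 (V=0.0000). Price 106.0184; hedge Δ=1.6883, bond B=-202.9494.
Self-financing check: at every node Δ·S+B equals the discounted successor values.

(0,0): Delta=1.6883 Bond=-202.9494
(1,0): Delta=0.0000 Bond=0.0000
(1,1): Delta=2.2182 Bond=-325.2990
V0=106.0184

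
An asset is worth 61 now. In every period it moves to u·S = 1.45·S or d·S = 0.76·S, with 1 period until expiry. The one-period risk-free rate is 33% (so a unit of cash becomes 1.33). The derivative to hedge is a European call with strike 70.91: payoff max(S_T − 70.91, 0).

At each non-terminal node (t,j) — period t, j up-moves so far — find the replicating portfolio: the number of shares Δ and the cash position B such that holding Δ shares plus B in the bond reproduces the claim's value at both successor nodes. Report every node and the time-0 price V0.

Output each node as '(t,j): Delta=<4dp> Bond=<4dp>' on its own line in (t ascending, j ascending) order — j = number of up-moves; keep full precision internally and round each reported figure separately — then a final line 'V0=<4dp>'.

(0,0): Delta=0.4167 Bond=-14.5259
V0=10.8944

Risk-neutral probability p* = (R−d)/(u−d) = (1.33−0.76)/(1.45−0.76) = 0.8261.
Terminal payoffs: V(1,0)=0.0000, V(1,1)=17.5400
  t=0,j=0: stock 61.0000 → up 88.4500 (V=17.5400), down 46.3600 (V=0.0000). Price 10.8944; hedge Δ=0.4167, bond B=-14.5259.
Check: Δ(0,0)·S0 + B(0,0) = 10.8944 = V0.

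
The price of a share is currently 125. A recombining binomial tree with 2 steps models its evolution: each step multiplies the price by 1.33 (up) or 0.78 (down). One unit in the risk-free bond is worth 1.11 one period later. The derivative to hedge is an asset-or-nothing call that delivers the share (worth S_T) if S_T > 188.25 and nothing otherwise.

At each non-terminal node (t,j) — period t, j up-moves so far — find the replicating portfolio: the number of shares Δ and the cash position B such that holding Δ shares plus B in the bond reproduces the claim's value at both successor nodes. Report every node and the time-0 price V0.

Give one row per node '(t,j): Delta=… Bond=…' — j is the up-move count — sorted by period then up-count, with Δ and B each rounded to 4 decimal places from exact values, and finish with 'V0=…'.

(0,0): Delta=1.7385 Bond=-152.7040
(1,0): Delta=0.0000 Bond=0.0000
(1,1): Delta=2.4182 Bond=-282.5025
V0=64.6056

Risk-neutral probability p* = (R−d)/(u−d) = (1.11−0.78)/(1.33−0.78) = 0.6000.
Payoff layer (t=2): V(2,0)=0.0000, V(2,1)=0.0000, V(2,2)=221.1125
(1,0): S=97.5000. Δ = (V_up−V_dn)/(S_up−S_dn) = (0.0000−0.0000)/(129.6750−76.0500) = 0.0000. V = [p*·0.0000 + (1−p*)·0.0000]/1.11 = 0.0000. B = V − Δ·S = 0.0000.
(1,1): S=166.2500. Δ = (V_up−V_dn)/(S_up−S_dn) = (221.1125−0.0000)/(221.1125−129.6750) = 2.4182. V = [p*·221.1125 + (1−p*)·0.0000]/1.11 = 119.5203. B = V − Δ·S = -282.5025.
(0,0): S=125.0000. Δ = (V_up−V_dn)/(S_up−S_dn) = (119.5203−0.0000)/(166.2500−97.5000) = 1.7385. V = [p*·119.5203 + (1−p*)·0.0000]/1.11 = 64.6056. B = V − Δ·S = -152.7040.
Check: Δ(0,0)·S0 + B(0,0) = 64.6056 = V0.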